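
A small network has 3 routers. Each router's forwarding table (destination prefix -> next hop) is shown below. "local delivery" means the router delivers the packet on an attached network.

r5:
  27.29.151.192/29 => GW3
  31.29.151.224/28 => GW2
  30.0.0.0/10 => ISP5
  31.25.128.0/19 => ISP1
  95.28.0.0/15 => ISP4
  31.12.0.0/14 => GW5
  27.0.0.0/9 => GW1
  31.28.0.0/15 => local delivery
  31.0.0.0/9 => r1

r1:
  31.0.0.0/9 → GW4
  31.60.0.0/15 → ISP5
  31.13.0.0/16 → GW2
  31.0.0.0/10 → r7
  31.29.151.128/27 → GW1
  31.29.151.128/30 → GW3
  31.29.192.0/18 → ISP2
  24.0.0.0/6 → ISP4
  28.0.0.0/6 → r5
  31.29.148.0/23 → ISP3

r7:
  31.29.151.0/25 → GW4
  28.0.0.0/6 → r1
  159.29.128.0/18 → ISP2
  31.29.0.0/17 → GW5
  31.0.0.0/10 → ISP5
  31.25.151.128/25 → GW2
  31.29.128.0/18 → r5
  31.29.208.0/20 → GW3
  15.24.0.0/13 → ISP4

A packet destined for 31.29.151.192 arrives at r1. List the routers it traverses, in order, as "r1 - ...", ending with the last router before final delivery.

At r1: longest match for 31.29.151.192 is 31.0.0.0/10 -> r7
At r7: longest match for 31.29.151.192 is 31.29.128.0/18 -> r5
At r5: longest match for 31.29.151.192 is 31.28.0.0/15 -> local delivery

r1 - r7 - r5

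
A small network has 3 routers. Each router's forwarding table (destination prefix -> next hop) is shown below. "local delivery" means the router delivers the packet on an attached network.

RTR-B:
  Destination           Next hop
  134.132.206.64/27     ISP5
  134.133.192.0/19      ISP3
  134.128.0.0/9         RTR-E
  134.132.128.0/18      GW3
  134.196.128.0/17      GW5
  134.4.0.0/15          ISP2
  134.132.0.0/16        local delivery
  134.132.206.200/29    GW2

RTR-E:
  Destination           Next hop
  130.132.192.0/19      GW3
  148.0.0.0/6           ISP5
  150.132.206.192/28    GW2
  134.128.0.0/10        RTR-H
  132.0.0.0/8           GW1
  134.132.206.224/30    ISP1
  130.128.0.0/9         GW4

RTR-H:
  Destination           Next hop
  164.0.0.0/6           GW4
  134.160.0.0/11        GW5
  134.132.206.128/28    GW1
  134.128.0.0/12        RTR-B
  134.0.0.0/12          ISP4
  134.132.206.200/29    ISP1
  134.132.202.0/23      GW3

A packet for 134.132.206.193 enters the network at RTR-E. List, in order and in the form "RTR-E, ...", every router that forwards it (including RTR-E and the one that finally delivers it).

RTR-E, RTR-H, RTR-B

At RTR-E: longest match for 134.132.206.193 is 134.128.0.0/10 -> RTR-H
At RTR-H: longest match for 134.132.206.193 is 134.128.0.0/12 -> RTR-B
At RTR-B: longest match for 134.132.206.193 is 134.132.0.0/16 -> local delivery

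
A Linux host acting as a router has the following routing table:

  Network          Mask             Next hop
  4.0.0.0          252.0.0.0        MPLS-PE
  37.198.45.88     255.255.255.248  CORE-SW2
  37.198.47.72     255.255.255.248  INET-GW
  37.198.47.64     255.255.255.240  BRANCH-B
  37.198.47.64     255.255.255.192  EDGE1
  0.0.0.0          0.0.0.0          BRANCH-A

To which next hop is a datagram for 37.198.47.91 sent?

EDGE1

Routes whose prefix contains 37.198.47.91:
  0.0.0.0/0 (default, matches everything) -> BRANCH-A
  37.198.47.64/26 (37.198.47.64 - 37.198.47.127) -> EDGE1
More-specific entries that do NOT match:
  37.198.45.88/29 (37.198.45.88 - 37.198.45.95) does not contain 37.198.47.91
  37.198.47.72/29 (37.198.47.72 - 37.198.47.79) does not contain 37.198.47.91
  37.198.47.64/28 (37.198.47.64 - 37.198.47.79) does not contain 37.198.47.91
Longest matching prefix is /26 -> next hop EDGE1.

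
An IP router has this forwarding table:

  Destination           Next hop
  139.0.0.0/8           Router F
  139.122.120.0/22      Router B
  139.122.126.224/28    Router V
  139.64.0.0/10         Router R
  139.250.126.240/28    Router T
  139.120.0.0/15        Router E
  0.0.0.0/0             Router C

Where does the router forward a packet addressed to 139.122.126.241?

Router R

Routes whose prefix contains 139.122.126.241:
  0.0.0.0/0 (default, matches everything) -> Router C
  139.0.0.0/8 (139.0.0.0 - 139.255.255.255) -> Router F
  139.64.0.0/10 (139.64.0.0 - 139.127.255.255) -> Router R
More-specific entries that do NOT match:
  139.122.126.224/28 (139.122.126.224 - 139.122.126.239) does not contain 139.122.126.241
  139.250.126.240/28 (139.250.126.240 - 139.250.126.255) does not contain 139.122.126.241
  139.122.120.0/22 (139.122.120.0 - 139.122.123.255) does not contain 139.122.126.241
  139.120.0.0/15 (139.120.0.0 - 139.121.255.255) does not contain 139.122.126.241
Longest matching prefix is /10 -> next hop Router R.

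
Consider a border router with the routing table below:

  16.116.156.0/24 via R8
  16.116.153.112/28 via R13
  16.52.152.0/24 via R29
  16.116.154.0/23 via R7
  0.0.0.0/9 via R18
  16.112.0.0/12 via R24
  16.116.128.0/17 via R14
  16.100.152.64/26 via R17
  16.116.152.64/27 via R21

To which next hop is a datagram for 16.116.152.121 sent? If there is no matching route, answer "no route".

Routes whose prefix contains 16.116.152.121:
  16.112.0.0/12 (16.112.0.0 - 16.127.255.255) -> R24
  16.116.128.0/17 (16.116.128.0 - 16.116.255.255) -> R14
More-specific entries that do NOT match:
  16.116.153.112/28 (16.116.153.112 - 16.116.153.127) does not contain 16.116.152.121
  16.116.152.64/27 (16.116.152.64 - 16.116.152.95) does not contain 16.116.152.121
  16.100.152.64/26 (16.100.152.64 - 16.100.152.127) does not contain 16.116.152.121
  16.116.156.0/24 (16.116.156.0 - 16.116.156.255) does not contain 16.116.152.121
  16.52.152.0/24 (16.52.152.0 - 16.52.152.255) does not contain 16.116.152.121
  16.116.154.0/23 (16.116.154.0 - 16.116.155.255) does not contain 16.116.152.121
Longest matching prefix is /17 -> next hop R14.

R14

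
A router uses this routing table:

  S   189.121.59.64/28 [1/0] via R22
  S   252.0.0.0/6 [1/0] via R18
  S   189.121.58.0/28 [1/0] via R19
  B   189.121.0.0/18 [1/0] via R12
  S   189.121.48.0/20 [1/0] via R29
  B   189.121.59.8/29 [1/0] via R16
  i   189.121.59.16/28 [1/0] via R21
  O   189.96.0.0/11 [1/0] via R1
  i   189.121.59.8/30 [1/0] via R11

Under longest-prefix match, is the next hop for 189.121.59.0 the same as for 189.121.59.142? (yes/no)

189.121.59.0: longest match 189.121.48.0/20 -> R29
189.121.59.142: longest match 189.121.48.0/20 -> R29

yes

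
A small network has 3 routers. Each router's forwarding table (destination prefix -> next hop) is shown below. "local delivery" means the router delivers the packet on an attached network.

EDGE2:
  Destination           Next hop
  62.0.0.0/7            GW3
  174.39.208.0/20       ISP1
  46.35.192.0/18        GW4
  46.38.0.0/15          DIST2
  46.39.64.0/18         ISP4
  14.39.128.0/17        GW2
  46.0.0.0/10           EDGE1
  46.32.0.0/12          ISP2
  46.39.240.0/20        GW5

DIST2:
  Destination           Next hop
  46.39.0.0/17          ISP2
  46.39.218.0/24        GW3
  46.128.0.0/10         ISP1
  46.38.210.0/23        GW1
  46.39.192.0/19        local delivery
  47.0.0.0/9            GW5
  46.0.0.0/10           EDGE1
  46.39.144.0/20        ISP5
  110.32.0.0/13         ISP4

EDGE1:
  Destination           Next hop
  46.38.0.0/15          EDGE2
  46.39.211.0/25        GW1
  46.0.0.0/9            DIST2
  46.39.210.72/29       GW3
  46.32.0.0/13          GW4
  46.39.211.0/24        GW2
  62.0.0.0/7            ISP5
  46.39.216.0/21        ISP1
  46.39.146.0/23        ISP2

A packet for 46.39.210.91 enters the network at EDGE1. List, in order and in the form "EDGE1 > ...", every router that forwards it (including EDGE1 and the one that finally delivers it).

EDGE1 > EDGE2 > DIST2

At EDGE1: longest match for 46.39.210.91 is 46.38.0.0/15 -> EDGE2
At EDGE2: longest match for 46.39.210.91 is 46.38.0.0/15 -> DIST2
At DIST2: longest match for 46.39.210.91 is 46.39.192.0/19 -> local delivery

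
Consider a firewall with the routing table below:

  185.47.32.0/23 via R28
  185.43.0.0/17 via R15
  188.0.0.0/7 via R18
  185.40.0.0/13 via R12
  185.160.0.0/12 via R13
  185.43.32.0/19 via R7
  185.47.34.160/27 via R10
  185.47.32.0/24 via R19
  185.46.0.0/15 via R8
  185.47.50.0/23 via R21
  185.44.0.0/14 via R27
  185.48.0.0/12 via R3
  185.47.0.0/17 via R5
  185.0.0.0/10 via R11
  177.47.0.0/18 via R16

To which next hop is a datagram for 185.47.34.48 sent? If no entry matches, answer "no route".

Routes whose prefix contains 185.47.34.48:
  185.0.0.0/10 (185.0.0.0 - 185.63.255.255) -> R11
  185.40.0.0/13 (185.40.0.0 - 185.47.255.255) -> R12
  185.44.0.0/14 (185.44.0.0 - 185.47.255.255) -> R27
  185.46.0.0/15 (185.46.0.0 - 185.47.255.255) -> R8
  185.47.0.0/17 (185.47.0.0 - 185.47.127.255) -> R5
More-specific entries that do NOT match:
  185.47.34.160/27 (185.47.34.160 - 185.47.34.191) does not contain 185.47.34.48
  185.47.32.0/24 (185.47.32.0 - 185.47.32.255) does not contain 185.47.34.48
  185.47.32.0/23 (185.47.32.0 - 185.47.33.255) does not contain 185.47.34.48
  185.47.50.0/23 (185.47.50.0 - 185.47.51.255) does not contain 185.47.34.48
  185.43.32.0/19 (185.43.32.0 - 185.43.63.255) does not contain 185.47.34.48
  177.47.0.0/18 (177.47.0.0 - 177.47.63.255) does not contain 185.47.34.48
Longest matching prefix is /17 -> next hop R5.

R5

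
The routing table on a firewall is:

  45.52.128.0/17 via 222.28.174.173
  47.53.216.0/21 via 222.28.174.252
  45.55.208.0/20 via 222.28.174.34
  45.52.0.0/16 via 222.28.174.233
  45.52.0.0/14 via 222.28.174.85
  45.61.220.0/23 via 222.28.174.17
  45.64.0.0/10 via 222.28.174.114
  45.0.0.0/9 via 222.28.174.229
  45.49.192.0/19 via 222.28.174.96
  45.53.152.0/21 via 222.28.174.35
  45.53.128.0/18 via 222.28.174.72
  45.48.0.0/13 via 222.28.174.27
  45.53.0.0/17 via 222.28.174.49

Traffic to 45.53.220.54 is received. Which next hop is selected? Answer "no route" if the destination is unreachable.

Routes whose prefix contains 45.53.220.54:
  45.0.0.0/9 (45.0.0.0 - 45.127.255.255) -> 222.28.174.229
  45.48.0.0/13 (45.48.0.0 - 45.55.255.255) -> 222.28.174.27
  45.52.0.0/14 (45.52.0.0 - 45.55.255.255) -> 222.28.174.85
More-specific entries that do NOT match:
  45.61.220.0/23 (45.61.220.0 - 45.61.221.255) does not contain 45.53.220.54
  47.53.216.0/21 (47.53.216.0 - 47.53.223.255) does not contain 45.53.220.54
  45.53.152.0/21 (45.53.152.0 - 45.53.159.255) does not contain 45.53.220.54
  45.55.208.0/20 (45.55.208.0 - 45.55.223.255) does not contain 45.53.220.54
  45.49.192.0/19 (45.49.192.0 - 45.49.223.255) does not contain 45.53.220.54
  45.53.128.0/18 (45.53.128.0 - 45.53.191.255) does not contain 45.53.220.54
  45.52.128.0/17 (45.52.128.0 - 45.52.255.255) does not contain 45.53.220.54
  45.53.0.0/17 (45.53.0.0 - 45.53.127.255) does not contain 45.53.220.54
  45.52.0.0/16 (45.52.0.0 - 45.52.255.255) does not contain 45.53.220.54
Longest matching prefix is /14 -> next hop 222.28.174.85.

222.28.174.85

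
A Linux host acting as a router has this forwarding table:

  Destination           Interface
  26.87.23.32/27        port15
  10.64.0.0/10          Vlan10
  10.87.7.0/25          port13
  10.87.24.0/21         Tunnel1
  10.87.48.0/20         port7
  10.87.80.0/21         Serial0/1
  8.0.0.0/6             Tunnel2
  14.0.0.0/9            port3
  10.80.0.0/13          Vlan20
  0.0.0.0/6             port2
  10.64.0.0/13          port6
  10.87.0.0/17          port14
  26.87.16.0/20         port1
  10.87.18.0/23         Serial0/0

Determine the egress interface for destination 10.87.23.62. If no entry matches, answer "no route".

port14

Routes whose prefix contains 10.87.23.62:
  8.0.0.0/6 (8.0.0.0 - 11.255.255.255) -> Tunnel2
  10.64.0.0/10 (10.64.0.0 - 10.127.255.255) -> Vlan10
  10.80.0.0/13 (10.80.0.0 - 10.87.255.255) -> Vlan20
  10.87.0.0/17 (10.87.0.0 - 10.87.127.255) -> port14
More-specific entries that do NOT match:
  26.87.23.32/27 (26.87.23.32 - 26.87.23.63) does not contain 10.87.23.62
  10.87.7.0/25 (10.87.7.0 - 10.87.7.127) does not contain 10.87.23.62
  10.87.18.0/23 (10.87.18.0 - 10.87.19.255) does not contain 10.87.23.62
  10.87.24.0/21 (10.87.24.0 - 10.87.31.255) does not contain 10.87.23.62
  10.87.80.0/21 (10.87.80.0 - 10.87.87.255) does not contain 10.87.23.62
  10.87.48.0/20 (10.87.48.0 - 10.87.63.255) does not contain 10.87.23.62
  26.87.16.0/20 (26.87.16.0 - 26.87.31.255) does not contain 10.87.23.62
Longest matching prefix is /17 -> interface port14.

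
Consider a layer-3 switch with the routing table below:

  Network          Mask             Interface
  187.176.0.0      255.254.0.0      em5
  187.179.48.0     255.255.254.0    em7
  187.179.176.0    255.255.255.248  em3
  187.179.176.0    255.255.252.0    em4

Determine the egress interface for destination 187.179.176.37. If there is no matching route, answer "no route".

Routes whose prefix contains 187.179.176.37:
  187.179.176.0/22 (187.179.176.0 - 187.179.179.255) -> em4
More-specific entries that do NOT match:
  187.179.176.0/29 (187.179.176.0 - 187.179.176.7) does not contain 187.179.176.37
  187.179.48.0/23 (187.179.48.0 - 187.179.49.255) does not contain 187.179.176.37
Longest matching prefix is /22 -> interface em4.

em4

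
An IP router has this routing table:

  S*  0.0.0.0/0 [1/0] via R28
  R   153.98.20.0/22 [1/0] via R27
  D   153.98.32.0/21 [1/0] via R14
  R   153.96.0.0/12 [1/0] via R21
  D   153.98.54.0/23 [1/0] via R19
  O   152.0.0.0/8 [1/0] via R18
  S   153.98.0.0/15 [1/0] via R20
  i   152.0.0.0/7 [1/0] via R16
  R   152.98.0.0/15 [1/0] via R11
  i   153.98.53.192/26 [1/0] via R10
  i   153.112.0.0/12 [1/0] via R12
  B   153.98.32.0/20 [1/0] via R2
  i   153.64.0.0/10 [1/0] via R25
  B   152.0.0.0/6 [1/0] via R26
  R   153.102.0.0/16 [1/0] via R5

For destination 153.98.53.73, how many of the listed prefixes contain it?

Prefixes containing 153.98.53.73:
  0.0.0.0/0 (default, matches everything)
  152.0.0.0/6 (152.0.0.0 - 155.255.255.255)
  152.0.0.0/7 (152.0.0.0 - 153.255.255.255)
  153.64.0.0/10 (153.64.0.0 - 153.127.255.255)
  153.96.0.0/12 (153.96.0.0 - 153.111.255.255)
  153.98.0.0/15 (153.98.0.0 - 153.99.255.255)
Total matching entries: 6.

6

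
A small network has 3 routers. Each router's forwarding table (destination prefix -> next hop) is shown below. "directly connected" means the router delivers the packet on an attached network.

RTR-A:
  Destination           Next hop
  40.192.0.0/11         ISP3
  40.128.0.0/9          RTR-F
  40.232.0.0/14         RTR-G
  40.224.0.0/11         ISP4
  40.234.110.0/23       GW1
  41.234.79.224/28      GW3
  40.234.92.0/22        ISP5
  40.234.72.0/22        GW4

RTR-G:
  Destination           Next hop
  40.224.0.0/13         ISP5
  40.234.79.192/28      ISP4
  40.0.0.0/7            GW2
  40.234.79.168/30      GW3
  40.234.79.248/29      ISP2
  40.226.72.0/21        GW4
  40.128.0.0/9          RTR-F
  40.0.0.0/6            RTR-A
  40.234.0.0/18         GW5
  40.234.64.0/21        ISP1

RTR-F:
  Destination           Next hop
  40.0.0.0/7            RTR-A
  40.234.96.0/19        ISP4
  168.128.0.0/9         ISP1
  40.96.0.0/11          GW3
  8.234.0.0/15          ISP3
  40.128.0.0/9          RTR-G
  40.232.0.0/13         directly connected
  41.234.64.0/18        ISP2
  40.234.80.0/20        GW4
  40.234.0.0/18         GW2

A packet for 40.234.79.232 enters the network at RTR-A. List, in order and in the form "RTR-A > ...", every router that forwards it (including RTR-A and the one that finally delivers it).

At RTR-A: longest match for 40.234.79.232 is 40.232.0.0/14 -> RTR-G
At RTR-G: longest match for 40.234.79.232 is 40.128.0.0/9 -> RTR-F
At RTR-F: longest match for 40.234.79.232 is 40.232.0.0/13 -> directly connected

RTR-A > RTR-G > RTR-F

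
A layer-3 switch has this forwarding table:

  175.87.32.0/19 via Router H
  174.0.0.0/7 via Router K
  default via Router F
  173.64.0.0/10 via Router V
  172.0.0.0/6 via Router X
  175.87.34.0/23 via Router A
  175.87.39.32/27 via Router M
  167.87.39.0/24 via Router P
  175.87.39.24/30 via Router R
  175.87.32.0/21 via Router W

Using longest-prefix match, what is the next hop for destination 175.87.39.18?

Router W

Routes whose prefix contains 175.87.39.18:
  0.0.0.0/0 (default, matches everything) -> Router F
  172.0.0.0/6 (172.0.0.0 - 175.255.255.255) -> Router X
  174.0.0.0/7 (174.0.0.0 - 175.255.255.255) -> Router K
  175.87.32.0/19 (175.87.32.0 - 175.87.63.255) -> Router H
  175.87.32.0/21 (175.87.32.0 - 175.87.39.255) -> Router W
More-specific entries that do NOT match:
  175.87.39.24/30 (175.87.39.24 - 175.87.39.27) does not contain 175.87.39.18
  175.87.39.32/27 (175.87.39.32 - 175.87.39.63) does not contain 175.87.39.18
  167.87.39.0/24 (167.87.39.0 - 167.87.39.255) does not contain 175.87.39.18
  175.87.34.0/23 (175.87.34.0 - 175.87.35.255) does not contain 175.87.39.18
Longest matching prefix is /21 -> next hop Router W.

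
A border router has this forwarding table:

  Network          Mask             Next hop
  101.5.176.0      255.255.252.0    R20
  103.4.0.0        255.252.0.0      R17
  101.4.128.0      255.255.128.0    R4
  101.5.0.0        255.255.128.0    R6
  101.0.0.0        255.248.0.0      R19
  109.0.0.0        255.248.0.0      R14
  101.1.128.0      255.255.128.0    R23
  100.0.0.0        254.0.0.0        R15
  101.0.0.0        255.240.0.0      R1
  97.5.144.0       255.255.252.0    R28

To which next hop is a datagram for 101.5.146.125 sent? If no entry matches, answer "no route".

R19

Routes whose prefix contains 101.5.146.125:
  100.0.0.0/7 (100.0.0.0 - 101.255.255.255) -> R15
  101.0.0.0/12 (101.0.0.0 - 101.15.255.255) -> R1
  101.0.0.0/13 (101.0.0.0 - 101.7.255.255) -> R19
More-specific entries that do NOT match:
  101.5.176.0/22 (101.5.176.0 - 101.5.179.255) does not contain 101.5.146.125
  97.5.144.0/22 (97.5.144.0 - 97.5.147.255) does not contain 101.5.146.125
  101.4.128.0/17 (101.4.128.0 - 101.4.255.255) does not contain 101.5.146.125
  101.5.0.0/17 (101.5.0.0 - 101.5.127.255) does not contain 101.5.146.125
  101.1.128.0/17 (101.1.128.0 - 101.1.255.255) does not contain 101.5.146.125
  103.4.0.0/14 (103.4.0.0 - 103.7.255.255) does not contain 101.5.146.125
Longest matching prefix is /13 -> next hop R19.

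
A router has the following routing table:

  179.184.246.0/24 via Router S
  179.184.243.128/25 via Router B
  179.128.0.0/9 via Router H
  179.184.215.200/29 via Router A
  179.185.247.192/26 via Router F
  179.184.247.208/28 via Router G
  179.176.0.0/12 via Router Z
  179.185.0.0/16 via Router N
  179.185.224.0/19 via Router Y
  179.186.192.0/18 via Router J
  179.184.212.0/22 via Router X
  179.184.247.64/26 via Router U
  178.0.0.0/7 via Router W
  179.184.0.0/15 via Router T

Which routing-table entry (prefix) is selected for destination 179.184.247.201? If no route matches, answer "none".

Entries matching 179.184.247.201:
  178.0.0.0/7 (178.0.0.0 - 179.255.255.255)
  179.128.0.0/9 (179.128.0.0 - 179.255.255.255)
  179.176.0.0/12 (179.176.0.0 - 179.191.255.255)
  179.184.0.0/15 (179.184.0.0 - 179.185.255.255)
Most specific is 179.184.0.0/15.

179.184.0.0/15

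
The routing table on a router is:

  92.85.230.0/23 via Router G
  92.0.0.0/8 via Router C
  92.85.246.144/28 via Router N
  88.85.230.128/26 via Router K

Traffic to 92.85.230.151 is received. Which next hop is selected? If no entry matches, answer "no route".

Routes whose prefix contains 92.85.230.151:
  92.0.0.0/8 (92.0.0.0 - 92.255.255.255) -> Router C
  92.85.230.0/23 (92.85.230.0 - 92.85.231.255) -> Router G
More-specific entries that do NOT match:
  92.85.246.144/28 (92.85.246.144 - 92.85.246.159) does not contain 92.85.230.151
  88.85.230.128/26 (88.85.230.128 - 88.85.230.191) does not contain 92.85.230.151
Longest matching prefix is /23 -> next hop Router G.

Router G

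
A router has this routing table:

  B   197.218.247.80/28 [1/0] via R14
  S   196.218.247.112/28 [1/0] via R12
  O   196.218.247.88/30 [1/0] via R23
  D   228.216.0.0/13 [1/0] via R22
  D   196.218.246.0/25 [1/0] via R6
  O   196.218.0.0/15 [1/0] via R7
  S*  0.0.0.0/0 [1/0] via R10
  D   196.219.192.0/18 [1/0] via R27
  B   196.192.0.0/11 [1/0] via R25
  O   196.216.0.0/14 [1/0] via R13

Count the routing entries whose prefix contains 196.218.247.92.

Prefixes containing 196.218.247.92:
  0.0.0.0/0 (default, matches everything)
  196.192.0.0/11 (196.192.0.0 - 196.223.255.255)
  196.216.0.0/14 (196.216.0.0 - 196.219.255.255)
  196.218.0.0/15 (196.218.0.0 - 196.219.255.255)
Total matching entries: 4.

4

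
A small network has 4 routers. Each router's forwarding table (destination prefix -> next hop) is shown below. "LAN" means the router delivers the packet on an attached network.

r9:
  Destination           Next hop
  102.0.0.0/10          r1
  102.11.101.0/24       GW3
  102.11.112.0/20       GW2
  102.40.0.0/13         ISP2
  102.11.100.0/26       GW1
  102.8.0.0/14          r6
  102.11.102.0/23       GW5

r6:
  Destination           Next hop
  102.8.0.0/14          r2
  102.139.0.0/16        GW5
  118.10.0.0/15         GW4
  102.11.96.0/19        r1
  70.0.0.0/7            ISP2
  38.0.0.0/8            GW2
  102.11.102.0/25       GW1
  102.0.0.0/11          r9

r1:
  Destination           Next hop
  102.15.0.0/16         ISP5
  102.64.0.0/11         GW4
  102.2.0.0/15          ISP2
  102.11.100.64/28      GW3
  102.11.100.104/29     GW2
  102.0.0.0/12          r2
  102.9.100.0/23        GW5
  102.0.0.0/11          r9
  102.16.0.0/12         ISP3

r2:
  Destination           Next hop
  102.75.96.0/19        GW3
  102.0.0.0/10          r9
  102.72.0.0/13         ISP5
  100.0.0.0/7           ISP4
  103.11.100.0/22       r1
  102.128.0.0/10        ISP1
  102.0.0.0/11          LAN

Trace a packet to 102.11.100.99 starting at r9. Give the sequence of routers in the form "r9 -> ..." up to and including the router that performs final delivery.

At r9: longest match for 102.11.100.99 is 102.8.0.0/14 -> r6
At r6: longest match for 102.11.100.99 is 102.11.96.0/19 -> r1
At r1: longest match for 102.11.100.99 is 102.0.0.0/12 -> r2
At r2: longest match for 102.11.100.99 is 102.0.0.0/11 -> LAN

r9 -> r6 -> r1 -> r2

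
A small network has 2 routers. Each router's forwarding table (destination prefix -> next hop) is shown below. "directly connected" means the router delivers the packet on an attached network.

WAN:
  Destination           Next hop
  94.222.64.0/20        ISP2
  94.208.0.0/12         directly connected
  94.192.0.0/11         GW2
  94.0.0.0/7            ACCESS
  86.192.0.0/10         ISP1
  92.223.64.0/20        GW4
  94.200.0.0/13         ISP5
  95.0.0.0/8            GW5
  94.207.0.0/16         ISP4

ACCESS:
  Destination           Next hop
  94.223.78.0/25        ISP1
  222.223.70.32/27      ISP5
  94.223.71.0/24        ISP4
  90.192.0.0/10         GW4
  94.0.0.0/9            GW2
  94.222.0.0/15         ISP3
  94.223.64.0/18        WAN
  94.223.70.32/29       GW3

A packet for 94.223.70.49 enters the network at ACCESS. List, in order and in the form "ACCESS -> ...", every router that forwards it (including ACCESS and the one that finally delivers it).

ACCESS -> WAN

At ACCESS: longest match for 94.223.70.49 is 94.223.64.0/18 -> WAN
At WAN: longest match for 94.223.70.49 is 94.208.0.0/12 -> directly connected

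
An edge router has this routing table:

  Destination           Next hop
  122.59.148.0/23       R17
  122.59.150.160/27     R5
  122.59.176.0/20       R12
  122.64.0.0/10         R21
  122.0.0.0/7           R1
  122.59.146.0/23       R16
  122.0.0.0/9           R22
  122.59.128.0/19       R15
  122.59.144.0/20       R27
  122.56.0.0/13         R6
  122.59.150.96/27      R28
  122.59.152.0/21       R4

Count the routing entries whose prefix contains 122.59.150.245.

Prefixes containing 122.59.150.245:
  122.0.0.0/7 (122.0.0.0 - 123.255.255.255)
  122.0.0.0/9 (122.0.0.0 - 122.127.255.255)
  122.56.0.0/13 (122.56.0.0 - 122.63.255.255)
  122.59.128.0/19 (122.59.128.0 - 122.59.159.255)
  122.59.144.0/20 (122.59.144.0 - 122.59.159.255)
Total matching entries: 5.

5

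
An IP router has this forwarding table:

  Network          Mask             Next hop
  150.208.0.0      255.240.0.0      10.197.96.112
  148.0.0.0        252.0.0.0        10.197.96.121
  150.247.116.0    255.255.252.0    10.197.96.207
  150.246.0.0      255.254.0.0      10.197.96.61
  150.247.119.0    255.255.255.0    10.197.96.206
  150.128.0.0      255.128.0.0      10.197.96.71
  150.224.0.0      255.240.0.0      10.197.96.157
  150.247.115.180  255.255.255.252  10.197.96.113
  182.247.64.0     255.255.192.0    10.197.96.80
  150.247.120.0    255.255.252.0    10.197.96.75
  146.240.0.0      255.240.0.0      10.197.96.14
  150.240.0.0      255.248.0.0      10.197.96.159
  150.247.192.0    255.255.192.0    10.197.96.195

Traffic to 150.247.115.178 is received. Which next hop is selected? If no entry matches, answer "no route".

10.197.96.61

Routes whose prefix contains 150.247.115.178:
  148.0.0.0/6 (148.0.0.0 - 151.255.255.255) -> 10.197.96.121
  150.128.0.0/9 (150.128.0.0 - 150.255.255.255) -> 10.197.96.71
  150.240.0.0/13 (150.240.0.0 - 150.247.255.255) -> 10.197.96.159
  150.246.0.0/15 (150.246.0.0 - 150.247.255.255) -> 10.197.96.61
More-specific entries that do NOT match:
  150.247.115.180/30 (150.247.115.180 - 150.247.115.183) does not contain 150.247.115.178
  150.247.119.0/24 (150.247.119.0 - 150.247.119.255) does not contain 150.247.115.178
  150.247.116.0/22 (150.247.116.0 - 150.247.119.255) does not contain 150.247.115.178
  150.247.120.0/22 (150.247.120.0 - 150.247.123.255) does not contain 150.247.115.178
  182.247.64.0/18 (182.247.64.0 - 182.247.127.255) does not contain 150.247.115.178
  150.247.192.0/18 (150.247.192.0 - 150.247.255.255) does not contain 150.247.115.178
Longest matching prefix is /15 -> next hop 10.197.96.61.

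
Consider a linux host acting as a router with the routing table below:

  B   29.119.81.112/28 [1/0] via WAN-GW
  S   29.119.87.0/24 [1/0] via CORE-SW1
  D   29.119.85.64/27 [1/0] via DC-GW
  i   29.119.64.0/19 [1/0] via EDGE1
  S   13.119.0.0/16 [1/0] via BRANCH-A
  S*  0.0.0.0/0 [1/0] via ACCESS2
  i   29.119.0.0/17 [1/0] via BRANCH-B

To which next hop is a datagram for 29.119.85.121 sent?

Routes whose prefix contains 29.119.85.121:
  0.0.0.0/0 (default, matches everything) -> ACCESS2
  29.119.0.0/17 (29.119.0.0 - 29.119.127.255) -> BRANCH-B
  29.119.64.0/19 (29.119.64.0 - 29.119.95.255) -> EDGE1
More-specific entries that do NOT match:
  29.119.81.112/28 (29.119.81.112 - 29.119.81.127) does not contain 29.119.85.121
  29.119.85.64/27 (29.119.85.64 - 29.119.85.95) does not contain 29.119.85.121
  29.119.87.0/24 (29.119.87.0 - 29.119.87.255) does not contain 29.119.85.121
Longest matching prefix is /19 -> next hop EDGE1.

EDGE1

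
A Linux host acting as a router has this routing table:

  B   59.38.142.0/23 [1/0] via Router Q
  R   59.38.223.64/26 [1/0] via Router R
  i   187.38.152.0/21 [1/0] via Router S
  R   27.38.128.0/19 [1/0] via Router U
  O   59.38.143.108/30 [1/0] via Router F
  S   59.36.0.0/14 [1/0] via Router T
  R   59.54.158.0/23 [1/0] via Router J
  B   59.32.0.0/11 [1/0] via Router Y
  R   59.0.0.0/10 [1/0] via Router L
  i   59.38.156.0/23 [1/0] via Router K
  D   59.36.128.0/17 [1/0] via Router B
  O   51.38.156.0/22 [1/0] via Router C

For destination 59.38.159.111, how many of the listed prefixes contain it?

Prefixes containing 59.38.159.111:
  59.0.0.0/10 (59.0.0.0 - 59.63.255.255)
  59.32.0.0/11 (59.32.0.0 - 59.63.255.255)
  59.36.0.0/14 (59.36.0.0 - 59.39.255.255)
Total matching entries: 3.

3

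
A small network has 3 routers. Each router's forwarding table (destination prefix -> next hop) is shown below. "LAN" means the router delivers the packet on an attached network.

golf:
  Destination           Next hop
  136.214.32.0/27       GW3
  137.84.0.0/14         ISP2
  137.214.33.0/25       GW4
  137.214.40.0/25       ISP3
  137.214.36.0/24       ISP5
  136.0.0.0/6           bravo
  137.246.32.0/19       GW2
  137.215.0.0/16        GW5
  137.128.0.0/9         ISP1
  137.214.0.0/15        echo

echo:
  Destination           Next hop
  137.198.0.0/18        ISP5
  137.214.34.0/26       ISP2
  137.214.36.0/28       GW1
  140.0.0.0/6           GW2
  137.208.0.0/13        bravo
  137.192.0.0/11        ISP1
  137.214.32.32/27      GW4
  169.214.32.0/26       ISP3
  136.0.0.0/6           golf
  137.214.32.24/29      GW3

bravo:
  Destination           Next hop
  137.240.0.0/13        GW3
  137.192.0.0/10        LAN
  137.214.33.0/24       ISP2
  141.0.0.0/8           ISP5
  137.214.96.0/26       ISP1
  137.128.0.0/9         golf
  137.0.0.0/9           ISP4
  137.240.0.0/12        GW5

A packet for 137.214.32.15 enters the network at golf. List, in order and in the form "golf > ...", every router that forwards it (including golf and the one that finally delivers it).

golf > echo > bravo

At golf: longest match for 137.214.32.15 is 137.214.0.0/15 -> echo
At echo: longest match for 137.214.32.15 is 137.208.0.0/13 -> bravo
At bravo: longest match for 137.214.32.15 is 137.192.0.0/10 -> LAN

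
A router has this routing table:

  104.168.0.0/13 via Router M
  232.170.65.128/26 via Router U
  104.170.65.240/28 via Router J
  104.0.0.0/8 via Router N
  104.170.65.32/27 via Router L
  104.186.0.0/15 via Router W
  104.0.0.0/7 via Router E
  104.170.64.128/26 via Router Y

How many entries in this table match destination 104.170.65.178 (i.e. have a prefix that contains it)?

3

Prefixes containing 104.170.65.178:
  104.0.0.0/7 (104.0.0.0 - 105.255.255.255)
  104.0.0.0/8 (104.0.0.0 - 104.255.255.255)
  104.168.0.0/13 (104.168.0.0 - 104.175.255.255)
Total matching entries: 3.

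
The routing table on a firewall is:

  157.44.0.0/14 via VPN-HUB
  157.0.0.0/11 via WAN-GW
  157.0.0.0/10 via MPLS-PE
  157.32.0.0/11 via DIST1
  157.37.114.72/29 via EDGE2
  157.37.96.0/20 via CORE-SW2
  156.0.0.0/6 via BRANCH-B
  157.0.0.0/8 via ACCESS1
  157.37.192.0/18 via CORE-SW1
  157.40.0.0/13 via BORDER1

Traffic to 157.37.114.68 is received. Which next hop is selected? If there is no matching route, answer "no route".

DIST1

Routes whose prefix contains 157.37.114.68:
  156.0.0.0/6 (156.0.0.0 - 159.255.255.255) -> BRANCH-B
  157.0.0.0/8 (157.0.0.0 - 157.255.255.255) -> ACCESS1
  157.0.0.0/10 (157.0.0.0 - 157.63.255.255) -> MPLS-PE
  157.32.0.0/11 (157.32.0.0 - 157.63.255.255) -> DIST1
More-specific entries that do NOT match:
  157.37.114.72/29 (157.37.114.72 - 157.37.114.79) does not contain 157.37.114.68
  157.37.96.0/20 (157.37.96.0 - 157.37.111.255) does not contain 157.37.114.68
  157.37.192.0/18 (157.37.192.0 - 157.37.255.255) does not contain 157.37.114.68
  157.44.0.0/14 (157.44.0.0 - 157.47.255.255) does not contain 157.37.114.68
  157.40.0.0/13 (157.40.0.0 - 157.47.255.255) does not contain 157.37.114.68
Longest matching prefix is /11 -> next hop DIST1.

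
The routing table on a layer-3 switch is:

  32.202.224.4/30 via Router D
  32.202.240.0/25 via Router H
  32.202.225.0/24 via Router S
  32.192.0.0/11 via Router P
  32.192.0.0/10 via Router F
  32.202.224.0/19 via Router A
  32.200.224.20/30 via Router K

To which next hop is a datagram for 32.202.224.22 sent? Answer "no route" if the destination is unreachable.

Router A

Routes whose prefix contains 32.202.224.22:
  32.192.0.0/10 (32.192.0.0 - 32.255.255.255) -> Router F
  32.192.0.0/11 (32.192.0.0 - 32.223.255.255) -> Router P
  32.202.224.0/19 (32.202.224.0 - 32.202.255.255) -> Router A
More-specific entries that do NOT match:
  32.202.224.4/30 (32.202.224.4 - 32.202.224.7) does not contain 32.202.224.22
  32.200.224.20/30 (32.200.224.20 - 32.200.224.23) does not contain 32.202.224.22
  32.202.240.0/25 (32.202.240.0 - 32.202.240.127) does not contain 32.202.224.22
  32.202.225.0/24 (32.202.225.0 - 32.202.225.255) does not contain 32.202.224.22
Longest matching prefix is /19 -> next hop Router A.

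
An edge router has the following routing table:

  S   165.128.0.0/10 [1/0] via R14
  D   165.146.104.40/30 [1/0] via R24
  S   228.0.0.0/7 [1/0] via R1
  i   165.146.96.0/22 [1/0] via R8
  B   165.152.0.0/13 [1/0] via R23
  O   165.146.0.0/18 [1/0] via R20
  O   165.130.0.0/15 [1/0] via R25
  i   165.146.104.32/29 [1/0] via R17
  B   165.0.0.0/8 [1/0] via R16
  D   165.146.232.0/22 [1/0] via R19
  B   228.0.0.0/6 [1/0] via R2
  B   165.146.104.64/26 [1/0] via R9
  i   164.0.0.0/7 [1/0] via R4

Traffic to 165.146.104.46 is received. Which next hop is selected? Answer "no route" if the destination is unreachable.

R14

Routes whose prefix contains 165.146.104.46:
  164.0.0.0/7 (164.0.0.0 - 165.255.255.255) -> R4
  165.0.0.0/8 (165.0.0.0 - 165.255.255.255) -> R16
  165.128.0.0/10 (165.128.0.0 - 165.191.255.255) -> R14
More-specific entries that do NOT match:
  165.146.104.40/30 (165.146.104.40 - 165.146.104.43) does not contain 165.146.104.46
  165.146.104.32/29 (165.146.104.32 - 165.146.104.39) does not contain 165.146.104.46
  165.146.104.64/26 (165.146.104.64 - 165.146.104.127) does not contain 165.146.104.46
  165.146.96.0/22 (165.146.96.0 - 165.146.99.255) does not contain 165.146.104.46
  165.146.232.0/22 (165.146.232.0 - 165.146.235.255) does not contain 165.146.104.46
  165.146.0.0/18 (165.146.0.0 - 165.146.63.255) does not contain 165.146.104.46
  165.130.0.0/15 (165.130.0.0 - 165.131.255.255) does not contain 165.146.104.46
  165.152.0.0/13 (165.152.0.0 - 165.159.255.255) does not contain 165.146.104.46
Longest matching prefix is /10 -> next hop R14.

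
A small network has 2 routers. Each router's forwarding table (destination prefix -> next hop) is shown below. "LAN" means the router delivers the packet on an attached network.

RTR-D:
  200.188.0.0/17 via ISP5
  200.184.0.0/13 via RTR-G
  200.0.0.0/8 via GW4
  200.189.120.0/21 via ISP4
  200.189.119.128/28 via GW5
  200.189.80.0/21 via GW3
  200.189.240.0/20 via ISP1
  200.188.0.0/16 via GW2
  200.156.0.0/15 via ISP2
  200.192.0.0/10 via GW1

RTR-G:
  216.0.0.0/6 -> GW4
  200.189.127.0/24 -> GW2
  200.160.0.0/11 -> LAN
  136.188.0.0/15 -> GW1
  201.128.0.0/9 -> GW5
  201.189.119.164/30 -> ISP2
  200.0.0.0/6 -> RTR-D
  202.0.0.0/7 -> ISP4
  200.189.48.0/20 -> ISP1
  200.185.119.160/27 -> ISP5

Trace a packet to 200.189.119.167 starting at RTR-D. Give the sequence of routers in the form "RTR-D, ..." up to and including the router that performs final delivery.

At RTR-D: longest match for 200.189.119.167 is 200.184.0.0/13 -> RTR-G
At RTR-G: longest match for 200.189.119.167 is 200.160.0.0/11 -> LAN

RTR-D, RTR-G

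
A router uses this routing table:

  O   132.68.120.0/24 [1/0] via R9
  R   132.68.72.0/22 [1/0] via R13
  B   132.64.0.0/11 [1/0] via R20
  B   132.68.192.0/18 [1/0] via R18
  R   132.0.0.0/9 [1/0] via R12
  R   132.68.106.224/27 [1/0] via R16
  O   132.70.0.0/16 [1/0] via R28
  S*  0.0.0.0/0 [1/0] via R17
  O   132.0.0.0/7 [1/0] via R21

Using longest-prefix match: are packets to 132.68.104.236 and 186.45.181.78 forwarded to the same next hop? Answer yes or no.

132.68.104.236: longest match 132.64.0.0/11 -> R20
186.45.181.78: longest match 0.0.0.0/0 -> R17

no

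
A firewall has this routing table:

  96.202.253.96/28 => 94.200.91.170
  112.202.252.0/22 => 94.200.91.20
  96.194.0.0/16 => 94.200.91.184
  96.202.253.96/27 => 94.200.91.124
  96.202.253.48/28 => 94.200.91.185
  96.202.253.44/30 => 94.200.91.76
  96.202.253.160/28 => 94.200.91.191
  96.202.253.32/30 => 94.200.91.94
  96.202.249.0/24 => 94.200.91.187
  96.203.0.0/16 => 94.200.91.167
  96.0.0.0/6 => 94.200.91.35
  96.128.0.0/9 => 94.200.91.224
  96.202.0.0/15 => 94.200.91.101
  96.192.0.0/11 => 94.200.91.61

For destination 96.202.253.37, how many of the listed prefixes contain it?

Prefixes containing 96.202.253.37:
  96.0.0.0/6 (96.0.0.0 - 99.255.255.255)
  96.128.0.0/9 (96.128.0.0 - 96.255.255.255)
  96.192.0.0/11 (96.192.0.0 - 96.223.255.255)
  96.202.0.0/15 (96.202.0.0 - 96.203.255.255)
Total matching entries: 4.

4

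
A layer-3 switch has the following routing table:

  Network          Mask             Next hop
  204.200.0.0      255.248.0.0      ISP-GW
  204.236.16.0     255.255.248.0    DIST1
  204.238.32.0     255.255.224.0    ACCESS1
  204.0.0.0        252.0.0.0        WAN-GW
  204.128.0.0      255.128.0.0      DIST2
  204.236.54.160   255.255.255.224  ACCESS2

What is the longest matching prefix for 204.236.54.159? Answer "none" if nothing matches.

204.128.0.0/9

Entries matching 204.236.54.159:
  204.0.0.0/6 (204.0.0.0 - 207.255.255.255)
  204.128.0.0/9 (204.128.0.0 - 204.255.255.255)
Most specific is 204.128.0.0/9.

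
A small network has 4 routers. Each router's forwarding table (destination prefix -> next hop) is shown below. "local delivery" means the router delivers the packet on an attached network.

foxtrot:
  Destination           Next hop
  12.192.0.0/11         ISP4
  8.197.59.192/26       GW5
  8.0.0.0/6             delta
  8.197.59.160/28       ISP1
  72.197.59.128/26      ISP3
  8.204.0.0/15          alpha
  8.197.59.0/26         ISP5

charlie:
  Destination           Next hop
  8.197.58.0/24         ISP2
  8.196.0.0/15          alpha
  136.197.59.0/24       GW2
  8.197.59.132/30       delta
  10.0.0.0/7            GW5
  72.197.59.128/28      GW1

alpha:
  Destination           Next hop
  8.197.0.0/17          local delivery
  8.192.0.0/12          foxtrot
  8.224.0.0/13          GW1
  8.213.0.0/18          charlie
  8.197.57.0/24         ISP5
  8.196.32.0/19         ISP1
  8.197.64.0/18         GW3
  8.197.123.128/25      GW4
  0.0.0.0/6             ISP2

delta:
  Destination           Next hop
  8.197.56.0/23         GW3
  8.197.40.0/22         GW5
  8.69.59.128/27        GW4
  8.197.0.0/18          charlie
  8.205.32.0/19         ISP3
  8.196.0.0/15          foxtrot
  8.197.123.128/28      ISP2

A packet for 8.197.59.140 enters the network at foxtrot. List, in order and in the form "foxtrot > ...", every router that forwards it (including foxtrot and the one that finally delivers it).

At foxtrot: longest match for 8.197.59.140 is 8.0.0.0/6 -> delta
At delta: longest match for 8.197.59.140 is 8.197.0.0/18 -> charlie
At charlie: longest match for 8.197.59.140 is 8.196.0.0/15 -> alpha
At alpha: longest match for 8.197.59.140 is 8.197.0.0/17 -> local delivery

foxtrot > delta > charlie > alpha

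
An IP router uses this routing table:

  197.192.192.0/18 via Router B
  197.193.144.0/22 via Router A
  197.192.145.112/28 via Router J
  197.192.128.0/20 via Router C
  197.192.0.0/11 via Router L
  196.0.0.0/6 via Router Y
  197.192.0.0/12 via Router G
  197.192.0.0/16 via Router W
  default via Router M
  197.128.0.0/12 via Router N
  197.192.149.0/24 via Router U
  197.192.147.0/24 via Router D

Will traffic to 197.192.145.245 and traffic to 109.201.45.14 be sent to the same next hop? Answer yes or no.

no

197.192.145.245: longest match 197.192.0.0/16 -> Router W
109.201.45.14: longest match 0.0.0.0/0 -> Router M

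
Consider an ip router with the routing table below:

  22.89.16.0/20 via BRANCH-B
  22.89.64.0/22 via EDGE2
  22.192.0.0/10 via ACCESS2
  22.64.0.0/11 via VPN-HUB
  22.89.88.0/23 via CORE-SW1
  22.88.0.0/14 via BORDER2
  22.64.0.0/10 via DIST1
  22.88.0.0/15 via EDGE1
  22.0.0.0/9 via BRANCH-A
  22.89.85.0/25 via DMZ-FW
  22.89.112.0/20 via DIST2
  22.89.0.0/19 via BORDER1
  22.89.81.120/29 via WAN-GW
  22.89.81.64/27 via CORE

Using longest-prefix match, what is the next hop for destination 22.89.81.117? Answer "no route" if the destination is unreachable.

EDGE1

Routes whose prefix contains 22.89.81.117:
  22.0.0.0/9 (22.0.0.0 - 22.127.255.255) -> BRANCH-A
  22.64.0.0/10 (22.64.0.0 - 22.127.255.255) -> DIST1
  22.64.0.0/11 (22.64.0.0 - 22.95.255.255) -> VPN-HUB
  22.88.0.0/14 (22.88.0.0 - 22.91.255.255) -> BORDER2
  22.88.0.0/15 (22.88.0.0 - 22.89.255.255) -> EDGE1
More-specific entries that do NOT match:
  22.89.81.120/29 (22.89.81.120 - 22.89.81.127) does not contain 22.89.81.117
  22.89.81.64/27 (22.89.81.64 - 22.89.81.95) does not contain 22.89.81.117
  22.89.85.0/25 (22.89.85.0 - 22.89.85.127) does not contain 22.89.81.117
  22.89.88.0/23 (22.89.88.0 - 22.89.89.255) does not contain 22.89.81.117
  22.89.64.0/22 (22.89.64.0 - 22.89.67.255) does not contain 22.89.81.117
  22.89.16.0/20 (22.89.16.0 - 22.89.31.255) does not contain 22.89.81.117
  22.89.112.0/20 (22.89.112.0 - 22.89.127.255) does not contain 22.89.81.117
  22.89.0.0/19 (22.89.0.0 - 22.89.31.255) does not contain 22.89.81.117
Longest matching prefix is /15 -> next hop EDGE1.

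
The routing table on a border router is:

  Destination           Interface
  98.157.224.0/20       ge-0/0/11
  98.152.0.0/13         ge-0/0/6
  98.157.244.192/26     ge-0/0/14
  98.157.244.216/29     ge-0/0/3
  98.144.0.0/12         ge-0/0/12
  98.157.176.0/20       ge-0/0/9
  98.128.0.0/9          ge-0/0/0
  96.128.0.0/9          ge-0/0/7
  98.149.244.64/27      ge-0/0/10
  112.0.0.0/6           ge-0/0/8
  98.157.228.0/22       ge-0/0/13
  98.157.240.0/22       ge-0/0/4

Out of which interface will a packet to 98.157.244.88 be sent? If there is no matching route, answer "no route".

Routes whose prefix contains 98.157.244.88:
  98.128.0.0/9 (98.128.0.0 - 98.255.255.255) -> ge-0/0/0
  98.144.0.0/12 (98.144.0.0 - 98.159.255.255) -> ge-0/0/12
  98.152.0.0/13 (98.152.0.0 - 98.159.255.255) -> ge-0/0/6
More-specific entries that do NOT match:
  98.157.244.216/29 (98.157.244.216 - 98.157.244.223) does not contain 98.157.244.88
  98.149.244.64/27 (98.149.244.64 - 98.149.244.95) does not contain 98.157.244.88
  98.157.244.192/26 (98.157.244.192 - 98.157.244.255) does not contain 98.157.244.88
  98.157.228.0/22 (98.157.228.0 - 98.157.231.255) does not contain 98.157.244.88
  98.157.240.0/22 (98.157.240.0 - 98.157.243.255) does not contain 98.157.244.88
  98.157.224.0/20 (98.157.224.0 - 98.157.239.255) does not contain 98.157.244.88
  98.157.176.0/20 (98.157.176.0 - 98.157.191.255) does not contain 98.157.244.88
Longest matching prefix is /13 -> interface ge-0/0/6.

ge-0/0/6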